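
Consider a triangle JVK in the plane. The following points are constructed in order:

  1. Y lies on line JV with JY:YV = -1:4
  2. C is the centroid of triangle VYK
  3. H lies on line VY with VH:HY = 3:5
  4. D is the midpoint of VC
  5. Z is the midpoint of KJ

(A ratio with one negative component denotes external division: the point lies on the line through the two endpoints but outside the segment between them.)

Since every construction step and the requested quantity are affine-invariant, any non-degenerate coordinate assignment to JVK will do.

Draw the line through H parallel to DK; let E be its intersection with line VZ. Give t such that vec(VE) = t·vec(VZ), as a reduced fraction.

Work in coordinates with J = (0, 0), V = (1, 0), K = (0, 1).
1. Y lies on line JV with JY:YV = -1:4 ⇒ Y = (-1/3, 0)
2. C is the centroid of triangle VYK ⇒ C = (2/9, 1/3)
3. H lies on line VY with VH:HY = 3:5 ⇒ H = (1/2, 0)
4. D is the midpoint of VC ⇒ D = (11/18, 1/6)
5. Z is the midpoint of KJ ⇒ Z = (0, 1/2)
through H parallel to DK: direction (-11/18, 5/6); meets VZ at E = (4/19, 15/38)
E = V + t·(Z−V) with t = 15/19

t = 15/19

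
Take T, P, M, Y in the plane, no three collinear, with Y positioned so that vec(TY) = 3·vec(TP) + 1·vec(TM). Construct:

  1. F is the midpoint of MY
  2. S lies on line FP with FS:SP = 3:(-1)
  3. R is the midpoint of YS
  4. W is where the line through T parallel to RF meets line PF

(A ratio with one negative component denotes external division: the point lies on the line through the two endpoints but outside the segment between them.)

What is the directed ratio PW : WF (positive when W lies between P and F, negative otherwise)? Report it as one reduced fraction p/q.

PW:WF = -1/2

Set T = (0, 0), P = (1, 0), M = (0, 1), Y = (3, 1); any affine frame gives the same invariant.
1. F is the midpoint of MY ⇒ F = (3/2, 1)
2. S lies on line FP with FS:SP = 3:(-1) ⇒ S = (3/4, -1/2)
3. R is the midpoint of YS ⇒ R = (15/8, 1/4)
4. W is where the line through T parallel to RF meets line PF ⇒ W = (1/2, -1)
W = P + t·(F−P) with t = -1, so PW:WF = t:(1−t) = -1:2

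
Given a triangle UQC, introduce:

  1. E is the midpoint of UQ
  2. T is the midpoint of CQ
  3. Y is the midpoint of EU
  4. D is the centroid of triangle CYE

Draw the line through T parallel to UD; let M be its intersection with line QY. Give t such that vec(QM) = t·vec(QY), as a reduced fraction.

t = 7/6

Work in coordinates with U = (0, 0), Q = (1, 0), C = (0, 1).
1. E is the midpoint of UQ ⇒ E = (1/2, 0)
2. T is the midpoint of CQ ⇒ T = (1/2, 1/2)
3. Y is the midpoint of EU ⇒ Y = (1/4, 0)
4. D is the centroid of triangle CYE ⇒ D = (1/4, 1/3)
through T parallel to UD: direction (1/4, 1/3); meets QY at M = (1/8, 0)
M = Q + t·(Y−Q) with t = 7/6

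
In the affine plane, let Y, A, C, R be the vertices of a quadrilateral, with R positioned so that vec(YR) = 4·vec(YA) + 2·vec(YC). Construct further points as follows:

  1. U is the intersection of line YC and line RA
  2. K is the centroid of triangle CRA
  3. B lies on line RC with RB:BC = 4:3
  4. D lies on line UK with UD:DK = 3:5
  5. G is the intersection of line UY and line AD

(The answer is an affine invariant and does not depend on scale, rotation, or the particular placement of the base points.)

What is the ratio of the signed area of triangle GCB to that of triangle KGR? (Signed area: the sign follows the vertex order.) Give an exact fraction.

[GCB]:[KGR] = -72/35

Choose coordinates Y = (0, 0), A = (1, 0), C = (0, 1), R = (4, 2).
1. U is the intersection of line YC and line RA ⇒ U = (0, -2/3)
2. K is the centroid of triangle CRA ⇒ K = (5/3, 1)
3. B lies on line RC with RB:BC = 4:3 ⇒ B = (12/7, 10/7)
4. D lies on line UK with UD:DK = 3:5 ⇒ D = (5/8, -1/24)
5. G is the intersection of line UY and line AD ⇒ G = (0, -1/9)
2·[GCB] = -40/21, 2·[KGR] = 25/27
[GCB]:[KGR] = -40/21:25/27 = -72/35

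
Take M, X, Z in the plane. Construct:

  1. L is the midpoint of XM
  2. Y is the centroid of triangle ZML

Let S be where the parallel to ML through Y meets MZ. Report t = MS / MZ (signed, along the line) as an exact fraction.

t = 1/3

Set M = (0, 0), X = (1, 0), Z = (0, 1); any affine frame gives the same invariant.
1. L is the midpoint of XM ⇒ L = (1/2, 0)
2. Y is the centroid of triangle ZML ⇒ Y = (1/6, 1/3)
through Y parallel to ML: direction (1/2, 0); meets MZ at S = (0, 1/3)
S = M + t·(Z−M) with t = 1/3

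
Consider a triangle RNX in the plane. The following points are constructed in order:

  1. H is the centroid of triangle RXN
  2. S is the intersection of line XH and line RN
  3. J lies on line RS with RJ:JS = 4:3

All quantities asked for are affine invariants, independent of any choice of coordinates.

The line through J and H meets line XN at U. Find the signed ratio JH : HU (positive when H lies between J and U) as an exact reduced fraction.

JH:HU = 8/7

Assign R = (0, 0), N = (1, 0), X = (0, 1) — the answer is frame-independent, so this choice is without loss of generality.
1. H is the centroid of triangle RXN ⇒ H = (1/3, 1/3)
2. S is the intersection of line XH and line RN ⇒ S = (1/2, 0)
3. J lies on line RS with RJ:JS = 4:3 ⇒ J = (2/7, 0)
line JH meets XN at U = (3/8, 5/8)
H = J + t·(U−J) with t = 8/15, so JH:HU = 8/15:7/15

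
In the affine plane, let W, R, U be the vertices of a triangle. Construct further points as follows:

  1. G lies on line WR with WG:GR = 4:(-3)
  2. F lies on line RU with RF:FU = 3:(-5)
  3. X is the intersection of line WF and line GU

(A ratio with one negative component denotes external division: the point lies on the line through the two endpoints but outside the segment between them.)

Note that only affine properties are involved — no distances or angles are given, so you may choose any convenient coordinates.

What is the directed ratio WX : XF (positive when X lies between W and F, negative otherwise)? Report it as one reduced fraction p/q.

WX:XF = -8/15

Assign W = (0, 0), R = (1, 0), U = (0, 1) — the answer is frame-independent, so this choice is without loss of generality.
1. G lies on line WR with WG:GR = 4:(-3) ⇒ G = (4, 0)
2. F lies on line RU with RF:FU = 3:(-5) ⇒ F = (5/2, -3/2)
3. X is the intersection of line WF and line GU ⇒ X = (-20/7, 12/7)
X = W + t·(F−W) with t = -8/7, so WX:XF = t:(1−t) = -8/7:15/7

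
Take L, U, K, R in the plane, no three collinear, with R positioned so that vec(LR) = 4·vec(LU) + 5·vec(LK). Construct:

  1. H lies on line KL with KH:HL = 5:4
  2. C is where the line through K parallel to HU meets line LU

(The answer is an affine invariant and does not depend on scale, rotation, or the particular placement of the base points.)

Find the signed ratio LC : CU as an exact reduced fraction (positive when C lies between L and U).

Assign L = (0, 0), U = (1, 0), K = (0, 1), R = (4, 5) — the answer is frame-independent, so this choice is without loss of generality.
1. H lies on line KL with KH:HL = 5:4 ⇒ H = (0, 4/9)
2. C is where the line through K parallel to HU meets line LU ⇒ C = (9/4, 0)
C = L + t·(U−L) with t = 9/4, so LC:CU = t:(1−t) = 9/4:-5/4

LC:CU = -9/5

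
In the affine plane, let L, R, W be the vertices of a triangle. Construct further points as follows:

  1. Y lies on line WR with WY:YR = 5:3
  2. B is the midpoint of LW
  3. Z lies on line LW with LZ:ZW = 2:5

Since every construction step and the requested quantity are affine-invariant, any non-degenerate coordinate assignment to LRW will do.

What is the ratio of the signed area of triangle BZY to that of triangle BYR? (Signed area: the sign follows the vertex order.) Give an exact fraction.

[BZY]:[BYR] = -5/7

Set L = (0, 0), R = (1, 0), W = (0, 1); any affine frame gives the same invariant.
1. Y lies on line WR with WY:YR = 5:3 ⇒ Y = (5/8, 3/8)
2. B is the midpoint of LW ⇒ B = (0, 1/2)
3. Z lies on line LW with LZ:ZW = 2:5 ⇒ Z = (0, 2/7)
2·[BZY] = 15/112, 2·[BYR] = -3/16
[BZY]:[BYR] = 15/112:-3/16 = -5/7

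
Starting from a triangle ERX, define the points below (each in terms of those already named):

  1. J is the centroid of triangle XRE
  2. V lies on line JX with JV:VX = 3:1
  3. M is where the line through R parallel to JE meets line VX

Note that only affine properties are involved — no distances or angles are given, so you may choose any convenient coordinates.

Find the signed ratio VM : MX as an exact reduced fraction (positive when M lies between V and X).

VM:MX = -7/8

Work in coordinates with E = (0, 0), R = (1, 0), X = (0, 1).
1. J is the centroid of triangle XRE ⇒ J = (1/3, 1/3)
2. V lies on line JX with JV:VX = 3:1 ⇒ V = (1/12, 5/6)
3. M is where the line through R parallel to JE meets line VX ⇒ M = (2/3, -1/3)
M = V + t·(X−V) with t = -7, so VM:MX = t:(1−t) = -7:8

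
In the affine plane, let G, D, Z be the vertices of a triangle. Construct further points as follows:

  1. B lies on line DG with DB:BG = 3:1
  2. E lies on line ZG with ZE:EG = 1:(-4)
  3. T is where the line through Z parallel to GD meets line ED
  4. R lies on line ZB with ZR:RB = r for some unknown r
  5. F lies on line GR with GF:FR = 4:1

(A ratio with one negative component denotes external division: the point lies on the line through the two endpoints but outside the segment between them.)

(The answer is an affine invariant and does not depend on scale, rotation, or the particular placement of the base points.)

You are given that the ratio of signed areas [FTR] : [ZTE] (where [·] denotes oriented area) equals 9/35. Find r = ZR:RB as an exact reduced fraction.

r = 2/5

Choose coordinates G = (0, 0), D = (1, 0), Z = (0, 1).
1. B lies on line DG with DB:BG = 3:1 ⇒ B = (1/4, 0)
2. E lies on line ZG with ZE:EG = 1:(-4) ⇒ E = (0, 4/3)
3. T is where the line through Z parallel to GD meets line ED ⇒ T = (1/4, 1)
4. With ZR:RB = r, write λ = r/(r+1) so R = Z + λ·(B−Z); R is affine-linear in λ
5. F lies on line GR with GF:FR = 4:1 ⇒ F is an affine combination of earlier points and hence also affine-linear in λ
Every point depending on R is an affine combination of R and λ-independent points, so each such coordinate is linear in λ; the λ² term in each signed area is a multiple of (B−Z)×(B−Z) = 0, so 2·[FTR] and 2·[ZTE] are each linear in λ. Evaluating at λ=0 and λ=1:
  2·[FTR] = -1/10·λ + 1/20,   2·[ZTE] = 1/12
So [FTR]:[ZTE] = (-1/10·λ + 1/20) / (1/12). Setting this equal to 9/35:
  -1/10·λ + 1/20 = 9/35·(1/12)  ⇒  λ = 2/7
Then r = λ/(1−λ) = (2/7)/(5/7) = 2/5. Check: with r = 2/5, R = (1/14, 5/7) and [FTR]:[ZTE] = 9/35 as required.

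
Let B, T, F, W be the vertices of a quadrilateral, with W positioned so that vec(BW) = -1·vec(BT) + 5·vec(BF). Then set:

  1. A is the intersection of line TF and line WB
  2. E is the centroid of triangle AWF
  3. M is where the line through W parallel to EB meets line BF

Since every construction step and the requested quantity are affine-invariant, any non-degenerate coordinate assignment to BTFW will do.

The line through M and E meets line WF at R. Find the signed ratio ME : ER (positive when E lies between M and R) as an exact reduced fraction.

Assign B = (0, 0), T = (1, 0), F = (0, 1), W = (-1, 5) — the answer is frame-independent, so this choice is without loss of generality.
1. A is the intersection of line TF and line WB ⇒ A = (-1/4, 5/4)
2. E is the centroid of triangle AWF ⇒ E = (-5/12, 29/12)
3. M is where the line through W parallel to EB meets line BF ⇒ M = (0, -4/5)
line ME meets WF at R = (-15/31, 91/31)
E = M + t·(R−M) with t = 31/36, so ME:ER = 31/36:5/36

ME:ER = 31/5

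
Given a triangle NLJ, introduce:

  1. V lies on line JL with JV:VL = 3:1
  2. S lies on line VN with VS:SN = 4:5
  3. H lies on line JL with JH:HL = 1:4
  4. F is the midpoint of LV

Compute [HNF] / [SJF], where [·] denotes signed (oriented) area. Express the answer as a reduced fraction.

Choose coordinates N = (0, 0), L = (1, 0), J = (0, 1).
1. V lies on line JL with JV:VL = 3:1 ⇒ V = (3/4, 1/4)
2. S lies on line VN with VS:SN = 4:5 ⇒ S = (5/12, 5/36)
3. H lies on line JL with JH:HL = 1:4 ⇒ H = (1/5, 4/5)
4. F is the midpoint of LV ⇒ F = (7/8, 1/8)
2·[HNF] = 27/40, 2·[SJF] = -7/18
[HNF]:[SJF] = 27/40:-7/18 = -243/140

[HNF]:[SJF] = -243/140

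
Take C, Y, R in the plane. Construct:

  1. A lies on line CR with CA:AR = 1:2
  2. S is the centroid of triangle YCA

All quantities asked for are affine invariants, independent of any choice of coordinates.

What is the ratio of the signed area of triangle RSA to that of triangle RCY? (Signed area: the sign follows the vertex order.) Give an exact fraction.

Choose coordinates C = (0, 0), Y = (1, 0), R = (0, 1).
1. A lies on line CR with CA:AR = 1:2 ⇒ A = (0, 1/3)
2. S is the centroid of triangle YCA ⇒ S = (1/3, 1/9)
2·[RSA] = -2/9, 2·[RCY] = 1
[RSA]:[RCY] = -2/9:1 = -2/9

[RSA]:[RCY] = -2/9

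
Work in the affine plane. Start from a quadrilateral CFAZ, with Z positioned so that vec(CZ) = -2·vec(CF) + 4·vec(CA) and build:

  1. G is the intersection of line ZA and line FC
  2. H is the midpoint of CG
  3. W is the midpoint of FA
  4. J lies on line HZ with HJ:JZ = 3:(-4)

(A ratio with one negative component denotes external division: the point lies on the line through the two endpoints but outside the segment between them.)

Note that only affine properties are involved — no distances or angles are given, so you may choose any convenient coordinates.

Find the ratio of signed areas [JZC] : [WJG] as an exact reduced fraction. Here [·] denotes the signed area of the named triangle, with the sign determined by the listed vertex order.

[JZC]:[WJG] = -4

Work in coordinates with C = (0, 0), F = (1, 0), A = (0, 1), Z = (-2, 4).
1. G is the intersection of line ZA and line FC ⇒ G = (2/3, 0)
2. H is the midpoint of CG ⇒ H = (1/3, 0)
3. W is the midpoint of FA ⇒ W = (1/2, 1/2)
4. J lies on line HZ with HJ:JZ = 3:(-4) ⇒ J = (22/3, -12)
2·[JZC] = 16/3, 2·[WJG] = -4/3
[JZC]:[WJG] = 16/3:-4/3 = -4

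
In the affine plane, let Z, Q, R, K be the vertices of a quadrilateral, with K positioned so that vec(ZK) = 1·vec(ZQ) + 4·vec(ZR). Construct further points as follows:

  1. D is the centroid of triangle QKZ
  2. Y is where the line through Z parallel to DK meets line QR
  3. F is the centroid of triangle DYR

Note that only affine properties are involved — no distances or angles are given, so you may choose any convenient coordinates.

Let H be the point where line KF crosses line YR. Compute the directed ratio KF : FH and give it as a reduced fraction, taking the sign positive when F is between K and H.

Choose coordinates Z = (0, 0), Q = (1, 0), R = (0, 1), K = (1, 4).
1. D is the centroid of triangle QKZ ⇒ D = (2/3, 4/3)
2. Y is where the line through Z parallel to DK meets line QR ⇒ Y = (1/9, 8/9)
3. F is the centroid of triangle DYR ⇒ F = (7/27, 29/27)
line KF meets YR at H = (19/99, 80/99)
F = K + t·(H−K) with t = 11/12, so KF:FH = 11/12:1/12

KF:FH = 11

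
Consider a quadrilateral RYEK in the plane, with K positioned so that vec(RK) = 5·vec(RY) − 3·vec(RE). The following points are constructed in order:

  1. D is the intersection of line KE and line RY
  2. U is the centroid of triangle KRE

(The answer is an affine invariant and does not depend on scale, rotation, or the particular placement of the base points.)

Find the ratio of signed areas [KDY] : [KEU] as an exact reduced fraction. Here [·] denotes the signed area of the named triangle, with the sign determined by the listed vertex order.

Choose coordinates R = (0, 0), Y = (1, 0), E = (0, 1), K = (5, -3).
1. D is the intersection of line KE and line RY ⇒ D = (5/4, 0)
2. U is the centroid of triangle KRE ⇒ U = (5/3, -2/3)
2·[KDY] = 3/4, 2·[KEU] = 5/3
[KDY]:[KEU] = 3/4:5/3 = 9/20

[KDY]:[KEU] = 9/20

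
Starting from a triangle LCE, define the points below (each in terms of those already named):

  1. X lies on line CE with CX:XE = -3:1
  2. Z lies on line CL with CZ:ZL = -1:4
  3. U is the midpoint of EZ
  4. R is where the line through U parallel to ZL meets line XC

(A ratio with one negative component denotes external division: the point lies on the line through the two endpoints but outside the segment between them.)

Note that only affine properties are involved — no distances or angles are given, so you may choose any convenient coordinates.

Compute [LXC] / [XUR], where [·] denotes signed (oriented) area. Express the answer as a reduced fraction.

[LXC]:[XUR] = 9

Work in coordinates with L = (0, 0), C = (1, 0), E = (0, 1).
1. X lies on line CE with CX:XE = -3:1 ⇒ X = (-1/2, 3/2)
2. Z lies on line CL with CZ:ZL = -1:4 ⇒ Z = (4/3, 0)
3. U is the midpoint of EZ ⇒ U = (2/3, 1/2)
4. R is where the line through U parallel to ZL meets line XC ⇒ R = (1/2, 1/2)
2·[LXC] = -3/2, 2·[XUR] = -1/6
[LXC]:[XUR] = -3/2:-1/6 = 9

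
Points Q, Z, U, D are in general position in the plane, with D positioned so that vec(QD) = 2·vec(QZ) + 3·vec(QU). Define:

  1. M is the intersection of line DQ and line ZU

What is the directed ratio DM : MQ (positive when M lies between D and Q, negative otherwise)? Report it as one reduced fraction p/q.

Work in coordinates with Q = (0, 0), Z = (1, 0), U = (0, 1), D = (2, 3).
1. M is the intersection of line DQ and line ZU ⇒ M = (2/5, 3/5)
M = D + t·(Q−D) with t = 4/5, so DM:MQ = t:(1−t) = 4/5:1/5

DM:MQ = 4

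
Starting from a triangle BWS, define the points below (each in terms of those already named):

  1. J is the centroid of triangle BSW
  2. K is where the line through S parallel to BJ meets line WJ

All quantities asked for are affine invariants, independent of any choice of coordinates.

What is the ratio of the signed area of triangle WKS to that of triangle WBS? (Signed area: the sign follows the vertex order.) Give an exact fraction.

[WKS]:[WBS] = 2/3

Work in coordinates with B = (0, 0), W = (1, 0), S = (0, 1).
1. J is the centroid of triangle BSW ⇒ J = (1/3, 1/3)
2. K is where the line through S parallel to BJ meets line WJ ⇒ K = (-1/3, 2/3)
2·[WKS] = -2/3, 2·[WBS] = -1
[WKS]:[WBS] = -2/3:-1 = 2/3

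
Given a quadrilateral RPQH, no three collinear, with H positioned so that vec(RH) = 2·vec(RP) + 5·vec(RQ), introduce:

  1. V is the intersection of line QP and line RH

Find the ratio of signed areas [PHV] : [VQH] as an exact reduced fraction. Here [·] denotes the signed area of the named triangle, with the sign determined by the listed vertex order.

[PHV]:[VQH] = -5/2

Work in coordinates with R = (0, 0), P = (1, 0), Q = (0, 1), H = (2, 5).
1. V is the intersection of line QP and line RH ⇒ V = (2/7, 5/7)
2·[PHV] = 30/7, 2·[VQH] = -12/7
[PHV]:[VQH] = 30/7:-12/7 = -5/2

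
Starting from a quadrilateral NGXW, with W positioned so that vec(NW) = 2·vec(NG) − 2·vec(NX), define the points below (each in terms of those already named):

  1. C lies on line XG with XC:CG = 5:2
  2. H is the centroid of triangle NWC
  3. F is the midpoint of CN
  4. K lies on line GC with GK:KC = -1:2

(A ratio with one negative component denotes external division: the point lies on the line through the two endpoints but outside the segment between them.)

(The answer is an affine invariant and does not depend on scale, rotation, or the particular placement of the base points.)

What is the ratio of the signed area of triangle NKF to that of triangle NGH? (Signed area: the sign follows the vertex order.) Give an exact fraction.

[NKF]:[NGH] = -1/2

Choose coordinates N = (0, 0), G = (1, 0), X = (0, 1), W = (2, -2).
1. C lies on line XG with XC:CG = 5:2 ⇒ C = (5/7, 2/7)
2. H is the centroid of triangle NWC ⇒ H = (19/21, -4/7)
3. F is the midpoint of CN ⇒ F = (5/14, 1/7)
4. K lies on line GC with GK:KC = -1:2 ⇒ K = (9/7, -2/7)
2·[NKF] = 2/7, 2·[NGH] = -4/7
[NKF]:[NGH] = 2/7:-4/7 = -1/2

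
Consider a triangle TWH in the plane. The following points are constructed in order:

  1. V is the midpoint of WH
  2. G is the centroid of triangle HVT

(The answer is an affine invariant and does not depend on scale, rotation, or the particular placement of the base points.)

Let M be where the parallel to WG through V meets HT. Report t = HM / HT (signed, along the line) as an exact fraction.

t = 1/5

Work in coordinates with T = (0, 0), W = (1, 0), H = (0, 1).
1. V is the midpoint of WH ⇒ V = (1/2, 1/2)
2. G is the centroid of triangle HVT ⇒ G = (1/6, 1/2)
through V parallel to WG: direction (-5/6, 1/2); meets HT at M = (0, 4/5)
M = H + t·(T−H) with t = 1/5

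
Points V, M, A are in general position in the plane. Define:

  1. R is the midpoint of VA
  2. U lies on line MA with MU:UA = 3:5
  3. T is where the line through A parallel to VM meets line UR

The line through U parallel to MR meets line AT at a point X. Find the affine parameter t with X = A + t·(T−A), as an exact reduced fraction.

Assign V = (0, 0), M = (1, 0), A = (0, 1) — the answer is frame-independent, so this choice is without loss of generality.
1. R is the midpoint of VA ⇒ R = (0, 1/2)
2. U lies on line MA with MU:UA = 3:5 ⇒ U = (5/8, 3/8)
3. T is where the line through A parallel to VM meets line UR ⇒ T = (-5/2, 1)
through U parallel to MR: direction (-1, 1/2); meets AT at X = (-5/8, 1)
X = A + t·(T−A) with t = 1/4

t = 1/4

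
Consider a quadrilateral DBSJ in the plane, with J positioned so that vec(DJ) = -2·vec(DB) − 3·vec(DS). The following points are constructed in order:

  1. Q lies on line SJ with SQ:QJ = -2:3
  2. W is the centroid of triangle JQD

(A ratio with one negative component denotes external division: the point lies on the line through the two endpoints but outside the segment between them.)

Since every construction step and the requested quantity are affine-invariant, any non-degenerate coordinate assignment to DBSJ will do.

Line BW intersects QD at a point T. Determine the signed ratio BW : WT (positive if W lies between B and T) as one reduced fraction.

Set D = (0, 0), B = (1, 0), S = (0, 1), J = (-2, -3); any affine frame gives the same invariant.
1. Q lies on line SJ with SQ:QJ = -2:3 ⇒ Q = (4, 9)
2. W is the centroid of triangle JQD ⇒ W = (2/3, 2)
line BW meets QD at T = (8/11, 18/11)
W = B + t·(T−B) with t = 11/9, so BW:WT = 11/9:-2/9

BW:WT = -11/2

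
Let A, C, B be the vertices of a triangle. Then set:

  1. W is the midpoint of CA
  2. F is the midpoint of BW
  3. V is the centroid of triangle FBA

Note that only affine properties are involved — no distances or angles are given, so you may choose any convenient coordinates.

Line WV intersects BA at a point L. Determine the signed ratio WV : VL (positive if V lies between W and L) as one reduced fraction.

Assign A = (0, 0), C = (1, 0), B = (0, 1) — the answer is frame-independent, so this choice is without loss of generality.
1. W is the midpoint of CA ⇒ W = (1/2, 0)
2. F is the midpoint of BW ⇒ F = (1/4, 1/2)
3. V is the centroid of triangle FBA ⇒ V = (1/12, 1/2)
line WV meets BA at L = (0, 3/5)
V = W + t·(L−W) with t = 5/6, so WV:VL = 5/6:1/6

WV:VL = 5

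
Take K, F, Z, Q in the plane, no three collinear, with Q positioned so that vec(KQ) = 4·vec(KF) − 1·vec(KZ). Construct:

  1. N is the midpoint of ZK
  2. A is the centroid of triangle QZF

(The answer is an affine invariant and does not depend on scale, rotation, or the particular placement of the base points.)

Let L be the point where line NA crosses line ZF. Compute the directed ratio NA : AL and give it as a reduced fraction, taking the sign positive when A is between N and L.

NA:AL = -7/4

Choose coordinates K = (0, 0), F = (1, 0), Z = (0, 1), Q = (4, -1).
1. N is the midpoint of ZK ⇒ N = (0, 1/2)
2. A is the centroid of triangle QZF ⇒ A = (5/3, 0)
line NA meets ZF at L = (5/7, 2/7)
A = N + t·(L−N) with t = 7/3, so NA:AL = 7/3:-4/3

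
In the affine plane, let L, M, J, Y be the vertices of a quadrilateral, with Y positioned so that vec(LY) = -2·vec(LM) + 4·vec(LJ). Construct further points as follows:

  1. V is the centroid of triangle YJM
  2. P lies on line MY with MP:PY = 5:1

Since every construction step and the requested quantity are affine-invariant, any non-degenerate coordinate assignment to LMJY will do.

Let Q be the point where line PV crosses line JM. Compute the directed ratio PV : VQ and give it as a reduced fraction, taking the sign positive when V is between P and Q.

Work in coordinates with L = (0, 0), M = (1, 0), J = (0, 1), Y = (-2, 4).
1. V is the centroid of triangle YJM ⇒ V = (-1/3, 5/3)
2. P lies on line MY with MP:PY = 5:1 ⇒ P = (-3/2, 10/3)
line PV meets JM at Q = (4/9, 5/9)
V = P + t·(Q−P) with t = 3/5, so PV:VQ = 3/5:2/5

PV:VQ = 3/2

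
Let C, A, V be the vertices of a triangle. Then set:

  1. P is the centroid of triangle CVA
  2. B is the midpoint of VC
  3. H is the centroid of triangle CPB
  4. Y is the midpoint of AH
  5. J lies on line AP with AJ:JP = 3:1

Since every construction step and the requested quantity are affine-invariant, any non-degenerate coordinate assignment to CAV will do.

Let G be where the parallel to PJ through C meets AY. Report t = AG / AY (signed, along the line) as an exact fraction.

t = 6

Choose coordinates C = (0, 0), A = (1, 0), V = (0, 1).
1. P is the centroid of triangle CVA ⇒ P = (1/3, 1/3)
2. B is the midpoint of VC ⇒ B = (0, 1/2)
3. H is the centroid of triangle CPB ⇒ H = (1/9, 5/18)
4. Y is the midpoint of AH ⇒ Y = (5/9, 5/36)
5. J lies on line AP with AJ:JP = 3:1 ⇒ J = (1/2, 1/4)
through C parallel to PJ: direction (1/6, -1/12); meets AY at G = (-5/3, 5/6)
G = A + t·(Y−A) with t = 6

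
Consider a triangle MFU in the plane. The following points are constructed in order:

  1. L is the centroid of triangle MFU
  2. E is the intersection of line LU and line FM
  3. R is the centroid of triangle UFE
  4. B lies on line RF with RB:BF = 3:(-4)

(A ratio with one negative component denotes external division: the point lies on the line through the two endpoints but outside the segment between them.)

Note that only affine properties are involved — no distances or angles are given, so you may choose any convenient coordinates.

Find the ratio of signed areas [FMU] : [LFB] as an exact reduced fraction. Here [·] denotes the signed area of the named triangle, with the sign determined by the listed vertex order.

Choose coordinates M = (0, 0), F = (1, 0), U = (0, 1).
1. L is the centroid of triangle MFU ⇒ L = (1/3, 1/3)
2. E is the intersection of line LU and line FM ⇒ E = (1/2, 0)
3. R is the centroid of triangle UFE ⇒ R = (1/2, 1/3)
4. B lies on line RF with RB:BF = 3:(-4) ⇒ B = (-1, 4/3)
2·[FMU] = -1, 2·[LFB] = 2/9
[FMU]:[LFB] = -1:2/9 = -9/2

[FMU]:[LFB] = -9/2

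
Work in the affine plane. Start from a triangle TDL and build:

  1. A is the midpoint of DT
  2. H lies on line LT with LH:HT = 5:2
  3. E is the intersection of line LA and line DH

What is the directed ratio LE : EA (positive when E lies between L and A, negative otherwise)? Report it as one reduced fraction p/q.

LE:EA = 5

Assign T = (0, 0), D = (1, 0), L = (0, 1) — the answer is frame-independent, so this choice is without loss of generality.
1. A is the midpoint of DT ⇒ A = (1/2, 0)
2. H lies on line LT with LH:HT = 5:2 ⇒ H = (0, 2/7)
3. E is the intersection of line LA and line DH ⇒ E = (5/12, 1/6)
E = L + t·(A−L) with t = 5/6, so LE:EA = t:(1−t) = 5/6:1/6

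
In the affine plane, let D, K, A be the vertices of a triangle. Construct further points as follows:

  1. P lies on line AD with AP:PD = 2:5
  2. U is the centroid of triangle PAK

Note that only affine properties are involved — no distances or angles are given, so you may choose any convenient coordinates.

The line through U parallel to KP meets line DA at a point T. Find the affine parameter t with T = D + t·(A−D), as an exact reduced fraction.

Assign D = (0, 0), K = (1, 0), A = (0, 1) — the answer is frame-independent, so this choice is without loss of generality.
1. P lies on line AD with AP:PD = 2:5 ⇒ P = (0, 5/7)
2. U is the centroid of triangle PAK ⇒ U = (1/3, 4/7)
through U parallel to KP: direction (-1, 5/7); meets DA at T = (0, 17/21)
T = D + t·(A−D) with t = 17/21

t = 17/21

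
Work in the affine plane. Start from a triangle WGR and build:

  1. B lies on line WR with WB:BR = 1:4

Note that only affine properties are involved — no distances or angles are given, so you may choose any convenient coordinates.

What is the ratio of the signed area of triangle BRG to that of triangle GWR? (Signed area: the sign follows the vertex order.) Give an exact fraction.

Work in coordinates with W = (0, 0), G = (1, 0), R = (0, 1).
1. B lies on line WR with WB:BR = 1:4 ⇒ B = (0, 1/5)
2·[BRG] = -4/5, 2·[GWR] = -1
[BRG]:[GWR] = -4/5:-1 = 4/5

[BRG]:[GWR] = 4/5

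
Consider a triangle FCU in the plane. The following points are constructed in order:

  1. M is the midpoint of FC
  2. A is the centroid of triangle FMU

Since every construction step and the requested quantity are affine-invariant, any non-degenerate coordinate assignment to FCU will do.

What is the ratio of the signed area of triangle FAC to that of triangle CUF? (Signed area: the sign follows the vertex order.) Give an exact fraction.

Set F = (0, 0), C = (1, 0), U = (0, 1); any affine frame gives the same invariant.
1. M is the midpoint of FC ⇒ M = (1/2, 0)
2. A is the centroid of triangle FMU ⇒ A = (1/6, 1/3)
2·[FAC] = -1/3, 2·[CUF] = 1
[FAC]:[CUF] = -1/3:1 = -1/3

[FAC]:[CUF] = -1/3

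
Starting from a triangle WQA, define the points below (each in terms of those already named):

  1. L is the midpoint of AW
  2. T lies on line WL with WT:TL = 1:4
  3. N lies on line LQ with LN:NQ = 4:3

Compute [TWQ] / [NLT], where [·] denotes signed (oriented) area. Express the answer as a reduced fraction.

[TWQ]:[NLT] = 7/16

Set W = (0, 0), Q = (1, 0), A = (0, 1); any affine frame gives the same invariant.
1. L is the midpoint of AW ⇒ L = (0, 1/2)
2. T lies on line WL with WT:TL = 1:4 ⇒ T = (0, 1/10)
3. N lies on line LQ with LN:NQ = 4:3 ⇒ N = (4/7, 3/14)
2·[TWQ] = 1/10, 2·[NLT] = 8/35
[TWQ]:[NLT] = 1/10:8/35 = 7/16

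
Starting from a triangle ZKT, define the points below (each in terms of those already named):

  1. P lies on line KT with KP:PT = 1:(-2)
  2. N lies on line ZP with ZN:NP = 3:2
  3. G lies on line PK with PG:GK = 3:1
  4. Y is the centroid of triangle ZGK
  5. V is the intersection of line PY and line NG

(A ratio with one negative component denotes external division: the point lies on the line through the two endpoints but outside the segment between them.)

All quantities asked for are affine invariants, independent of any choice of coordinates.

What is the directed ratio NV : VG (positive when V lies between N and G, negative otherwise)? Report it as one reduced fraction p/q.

NV:VG = 14/15

Set Z = (0, 0), K = (1, 0), T = (0, 1); any affine frame gives the same invariant.
1. P lies on line KT with KP:PT = 1:(-2) ⇒ P = (2, -1)
2. N lies on line ZP with ZN:NP = 3:2 ⇒ N = (6/5, -3/5)
3. G lies on line PK with PG:GK = 3:1 ⇒ G = (5/4, -1/4)
4. Y is the centroid of triangle ZGK ⇒ Y = (3/4, -1/12)
5. V is the intersection of line PY and line NG ⇒ V = (71/58, -25/58)
V = N + t·(G−N) with t = 14/29, so NV:VG = t:(1−t) = 14/29:15/29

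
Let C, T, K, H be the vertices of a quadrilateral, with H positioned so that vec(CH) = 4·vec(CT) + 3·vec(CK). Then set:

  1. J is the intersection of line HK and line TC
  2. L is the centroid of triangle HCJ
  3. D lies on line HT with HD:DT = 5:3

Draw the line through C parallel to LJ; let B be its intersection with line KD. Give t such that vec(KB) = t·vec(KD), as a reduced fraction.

Assign C = (0, 0), T = (1, 0), K = (0, 1), H = (4, 3) — the answer is frame-independent, so this choice is without loss of generality.
1. J is the intersection of line HK and line TC ⇒ J = (-2, 0)
2. L is the centroid of triangle HCJ ⇒ L = (2/3, 1)
3. D lies on line HT with HD:DT = 5:3 ⇒ D = (17/8, 9/8)
through C parallel to LJ: direction (-8/3, -1); meets KD at B = (136/43, 51/43)
B = K + t·(D−K) with t = 64/43

t = 64/43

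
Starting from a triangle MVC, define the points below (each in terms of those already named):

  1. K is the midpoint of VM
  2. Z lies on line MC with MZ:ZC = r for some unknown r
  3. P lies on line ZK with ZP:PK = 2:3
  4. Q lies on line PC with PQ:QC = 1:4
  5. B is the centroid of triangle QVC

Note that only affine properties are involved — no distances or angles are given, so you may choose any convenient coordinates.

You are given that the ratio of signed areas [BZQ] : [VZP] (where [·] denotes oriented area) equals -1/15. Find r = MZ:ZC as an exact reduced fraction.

r = 1/5

Assign M = (0, 0), V = (1, 0), C = (0, 1) — the answer is frame-independent, so this choice is without loss of generality.
1. K is the midpoint of VM ⇒ K = (1/2, 0)
2. With MZ:ZC = r, write λ = r/(r+1) so Z = M + λ·(C−M); Z is affine-linear in λ
3. P lies on line ZK with ZP:PK = 2:3 ⇒ P is an affine combination of earlier points and hence also affine-linear in λ
4. Q lies on line PC with PQ:QC = 1:4 ⇒ Q is an affine combination of earlier points and hence also affine-linear in λ
5. B is the centroid of triangle QVC ⇒ B is an affine combination of earlier points and hence also affine-linear in λ
Every point depending on Z is an affine combination of Z and λ-independent points, so each such coordinate is linear in λ; the λ² term in each signed area is a multiple of (C−M)×(C−M) = 0, so 2·[BZQ] and 2·[VZP] are each linear in λ. Evaluating at λ=0 and λ=1:
  2·[BZQ] = 1/15·λ − 1/75,   2·[VZP] = 1/5·λ
So [BZQ]:[VZP] = (1/15·λ − 1/75) / (1/5·λ). Setting this equal to -1/15:
  1/15·λ − 1/75 = -1/15·(1/5·λ)  ⇒  λ = 1/6
Then r = λ/(1−λ) = (1/6)/(5/6) = 1/5. Check: with r = 1/5, Z = (0, 1/6) and [BZQ]:[VZP] = -1/15 as required.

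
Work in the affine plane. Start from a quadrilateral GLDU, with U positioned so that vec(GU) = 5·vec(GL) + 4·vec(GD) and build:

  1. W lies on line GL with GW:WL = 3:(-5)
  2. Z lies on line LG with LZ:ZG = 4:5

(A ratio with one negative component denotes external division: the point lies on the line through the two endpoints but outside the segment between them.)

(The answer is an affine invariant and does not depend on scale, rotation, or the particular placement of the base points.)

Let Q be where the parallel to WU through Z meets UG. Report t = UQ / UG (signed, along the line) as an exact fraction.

Assign G = (0, 0), L = (1, 0), D = (0, 1), U = (5, 4) — the answer is frame-independent, so this choice is without loss of generality.
1. W lies on line GL with GW:WL = 3:(-5) ⇒ W = (-3/2, 0)
2. Z lies on line LG with LZ:ZG = 4:5 ⇒ Z = (5/9, 0)
through Z parallel to WU: direction (13/2, 4); meets UG at Q = (-50/27, -40/27)
Q = U + t·(G−U) with t = 37/27

t = 37/27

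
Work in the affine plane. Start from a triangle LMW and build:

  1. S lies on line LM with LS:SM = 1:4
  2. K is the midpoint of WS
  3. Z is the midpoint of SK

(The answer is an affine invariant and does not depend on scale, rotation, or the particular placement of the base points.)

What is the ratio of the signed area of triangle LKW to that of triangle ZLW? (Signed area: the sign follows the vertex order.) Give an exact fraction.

Choose coordinates L = (0, 0), M = (1, 0), W = (0, 1).
1. S lies on line LM with LS:SM = 1:4 ⇒ S = (1/5, 0)
2. K is the midpoint of WS ⇒ K = (1/10, 1/2)
3. Z is the midpoint of SK ⇒ Z = (3/20, 1/4)
2·[LKW] = 1/10, 2·[ZLW] = -3/20
[LKW]:[ZLW] = 1/10:-3/20 = -2/3

[LKW]:[ZLW] = -2/3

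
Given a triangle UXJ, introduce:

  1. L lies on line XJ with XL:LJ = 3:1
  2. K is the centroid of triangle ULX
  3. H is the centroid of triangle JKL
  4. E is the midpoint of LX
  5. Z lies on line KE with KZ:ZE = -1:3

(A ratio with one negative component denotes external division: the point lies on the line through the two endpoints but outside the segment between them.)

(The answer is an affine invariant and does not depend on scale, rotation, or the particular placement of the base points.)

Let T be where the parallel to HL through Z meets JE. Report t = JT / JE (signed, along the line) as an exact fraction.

Assign U = (0, 0), X = (1, 0), J = (0, 1) — the answer is frame-independent, so this choice is without loss of generality.
1. L lies on line XJ with XL:LJ = 3:1 ⇒ L = (1/4, 3/4)
2. K is the centroid of triangle ULX ⇒ K = (5/12, 1/4)
3. H is the centroid of triangle JKL ⇒ H = (2/9, 2/3)
4. E is the midpoint of LX ⇒ E = (5/8, 3/8)
5. Z lies on line KE with KZ:ZE = -1:3 ⇒ Z = (5/16, 3/16)
through Z parallel to HL: direction (1/36, 1/12); meets JE at T = (7/16, 9/16)
T = J + t·(E−J) with t = 7/10

t = 7/10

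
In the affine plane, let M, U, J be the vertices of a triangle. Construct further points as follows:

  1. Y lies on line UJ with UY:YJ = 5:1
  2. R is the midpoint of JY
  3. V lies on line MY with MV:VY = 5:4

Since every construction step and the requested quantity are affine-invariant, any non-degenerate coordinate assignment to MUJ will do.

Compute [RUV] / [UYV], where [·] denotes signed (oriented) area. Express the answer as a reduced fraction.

[RUV]:[UYV] = -11/10

Choose coordinates M = (0, 0), U = (1, 0), J = (0, 1).
1. Y lies on line UJ with UY:YJ = 5:1 ⇒ Y = (1/6, 5/6)
2. R is the midpoint of JY ⇒ R = (1/12, 11/12)
3. V lies on line MY with MV:VY = 5:4 ⇒ V = (5/54, 25/54)
2·[RUV] = -11/27, 2·[UYV] = 10/27
[RUV]:[UYV] = -11/27:10/27 = -11/10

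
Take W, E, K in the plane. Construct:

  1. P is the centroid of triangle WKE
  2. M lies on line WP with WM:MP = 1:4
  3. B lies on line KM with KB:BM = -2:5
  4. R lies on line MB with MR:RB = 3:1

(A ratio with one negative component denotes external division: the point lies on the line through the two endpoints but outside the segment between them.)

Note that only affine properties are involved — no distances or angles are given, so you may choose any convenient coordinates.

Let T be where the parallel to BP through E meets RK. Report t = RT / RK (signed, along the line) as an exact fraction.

Choose coordinates W = (0, 0), E = (1, 0), K = (0, 1).
1. P is the centroid of triangle WKE ⇒ P = (1/3, 1/3)
2. M lies on line WP with WM:MP = 1:4 ⇒ M = (1/15, 1/15)
3. B lies on line KM with KB:BM = -2:5 ⇒ B = (-2/45, 73/45)
4. R lies on line MB with MR:RB = 3:1 ⇒ R = (-1/60, 37/30)
through E parallel to BP: direction (17/45, -58/45); meets RK at T = (-41/180, 377/90)
T = R + t·(K−R) with t = -38/3

t = -38/3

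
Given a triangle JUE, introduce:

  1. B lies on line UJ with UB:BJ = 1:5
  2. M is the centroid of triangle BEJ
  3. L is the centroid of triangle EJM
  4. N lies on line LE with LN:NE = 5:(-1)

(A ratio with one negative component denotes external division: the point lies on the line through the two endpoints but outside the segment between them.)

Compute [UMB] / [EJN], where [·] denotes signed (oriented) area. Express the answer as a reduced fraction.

Work in coordinates with J = (0, 0), U = (1, 0), E = (0, 1).
1. B lies on line UJ with UB:BJ = 1:5 ⇒ B = (5/6, 0)
2. M is the centroid of triangle BEJ ⇒ M = (5/18, 1/3)
3. L is the centroid of triangle EJM ⇒ L = (5/54, 4/9)
4. N lies on line LE with LN:NE = 5:(-1) ⇒ N = (-5/216, 41/36)
2·[UMB] = 1/18, 2·[EJN] = -5/216
[UMB]:[EJN] = 1/18:-5/216 = -12/5

[UMB]:[EJN] = -12/5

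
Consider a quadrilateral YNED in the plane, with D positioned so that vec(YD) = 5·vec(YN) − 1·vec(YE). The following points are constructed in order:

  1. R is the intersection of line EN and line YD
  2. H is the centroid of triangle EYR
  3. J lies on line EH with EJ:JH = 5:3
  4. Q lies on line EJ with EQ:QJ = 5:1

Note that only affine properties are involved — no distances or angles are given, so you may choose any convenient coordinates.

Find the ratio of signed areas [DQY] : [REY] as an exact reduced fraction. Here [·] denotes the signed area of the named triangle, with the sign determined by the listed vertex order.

Choose coordinates Y = (0, 0), N = (1, 0), E = (0, 1), D = (5, -1).
1. R is the intersection of line EN and line YD ⇒ R = (5/4, -1/4)
2. H is the centroid of triangle EYR ⇒ H = (5/12, 1/4)
3. J lies on line EH with EJ:JH = 5:3 ⇒ J = (25/96, 17/32)
4. Q lies on line EJ with EQ:QJ = 5:1 ⇒ Q = (125/576, 39/64)
2·[DQY] = 235/72, 2·[REY] = 5/4
[DQY]:[REY] = 235/72:5/4 = 47/18

[DQY]:[REY] = 47/18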